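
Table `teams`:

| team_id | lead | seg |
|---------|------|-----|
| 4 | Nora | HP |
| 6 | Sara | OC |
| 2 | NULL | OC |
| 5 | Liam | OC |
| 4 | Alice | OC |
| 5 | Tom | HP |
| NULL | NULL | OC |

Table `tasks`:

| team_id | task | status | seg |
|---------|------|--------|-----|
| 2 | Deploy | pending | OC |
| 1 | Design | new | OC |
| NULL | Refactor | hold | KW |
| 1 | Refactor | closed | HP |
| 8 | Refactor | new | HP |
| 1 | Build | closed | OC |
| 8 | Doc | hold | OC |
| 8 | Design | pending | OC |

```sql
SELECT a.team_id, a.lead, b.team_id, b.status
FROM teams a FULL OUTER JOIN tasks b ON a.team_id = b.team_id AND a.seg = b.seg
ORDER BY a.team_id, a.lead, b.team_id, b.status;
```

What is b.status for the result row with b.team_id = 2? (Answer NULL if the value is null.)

pending

FULL OUTER JOIN keeps every row from both sides; unmatched rows get NULL for the other side's columns.
Matching on a.team_id = b.team_id AND a.seg = b.seg. A NULL in a compared column never satisfies the condition.
- a row (team_id=4, seg=HP): no match → kept, b columns NULL.
- a row (team_id=6, seg=OC): no match → kept, b columns NULL.
- a row (team_id=2, seg=OC): matches 1 b row(s) → 1 output row(s).
- a row (team_id=5, seg=OC): no match → kept, b columns NULL.
- a row (team_id=4, seg=OC): no match → kept, b columns NULL.
- a row (team_id=5, seg=HP): no match → kept, b columns NULL.
- a row (team_id=NULL, seg=OC): no match → kept, b columns NULL.
- plus 7 unmatched b row(s), each kept with NULL a columns.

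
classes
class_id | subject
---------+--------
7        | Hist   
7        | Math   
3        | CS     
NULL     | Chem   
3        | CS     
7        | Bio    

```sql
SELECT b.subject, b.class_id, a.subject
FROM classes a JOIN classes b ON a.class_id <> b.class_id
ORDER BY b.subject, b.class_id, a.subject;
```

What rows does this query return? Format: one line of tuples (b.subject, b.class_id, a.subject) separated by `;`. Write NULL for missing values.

(Bio, 7, CS); (Bio, 7, CS); (CS, 3, Bio); (CS, 3, Bio); (CS, 3, Hist); (CS, 3, Hist); (CS, 3, Math); (CS, 3, Math); (Hist, 7, CS); (Hist, 7, CS); (Math, 7, CS); (Math, 7, CS)

INNER JOIN keeps only pairs where the ON condition holds.
Matching on a.class_id <> b.class_id. A NULL in a compared column never satisfies the condition.
- class_id=7: 2 matching b row(s), so 2 row(s) emitted.
- class_id=7: 2 matching b row(s), so 2 row(s) emitted.
- class_id=3: 3 matching b row(s), so 3 row(s) emitted.
- class_id=NULL: no matching b row, dropped.
- class_id=3: 3 matching b row(s), so 3 row(s) emitted.
- class_id=7: 2 matching b row(s), so 2 row(s) emitted.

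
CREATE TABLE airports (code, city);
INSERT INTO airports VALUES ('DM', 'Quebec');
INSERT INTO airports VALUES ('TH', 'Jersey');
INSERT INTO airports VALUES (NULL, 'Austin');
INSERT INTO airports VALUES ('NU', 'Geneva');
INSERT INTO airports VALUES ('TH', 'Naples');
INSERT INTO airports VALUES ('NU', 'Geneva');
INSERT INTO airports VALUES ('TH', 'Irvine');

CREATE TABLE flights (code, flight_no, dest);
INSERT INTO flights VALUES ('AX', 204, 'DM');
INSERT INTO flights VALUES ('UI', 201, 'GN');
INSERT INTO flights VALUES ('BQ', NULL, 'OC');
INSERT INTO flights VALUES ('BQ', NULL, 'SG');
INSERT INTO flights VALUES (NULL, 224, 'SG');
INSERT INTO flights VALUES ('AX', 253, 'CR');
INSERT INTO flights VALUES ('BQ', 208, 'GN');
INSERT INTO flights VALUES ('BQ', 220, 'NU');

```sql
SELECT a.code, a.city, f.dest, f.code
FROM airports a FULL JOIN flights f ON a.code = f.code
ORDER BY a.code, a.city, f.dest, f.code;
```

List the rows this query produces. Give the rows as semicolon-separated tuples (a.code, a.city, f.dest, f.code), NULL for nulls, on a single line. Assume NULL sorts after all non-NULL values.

FULL OUTER JOIN keeps every row from both sides; unmatched rows get NULL for the other side's columns.
Matching on a.code = f.code. A NULL in a compared column never satisfies the condition.
- a (code=DM) has no partner → padded with NULL.
- a (code=TH) has no partner → padded with NULL.
- a (code=NULL) has no partner → padded with NULL.
- a (code=NU) has no partner → padded with NULL.
- a (code=TH) has no partner → padded with NULL.
- a (code=NU) has no partner → padded with NULL.
- a (code=TH) has no partner → padded with NULL.
- 8 row(s) from f found no a partner → padded with NULL.

(DM, Quebec, NULL, NULL); (NU, Geneva, NULL, NULL); (NU, Geneva, NULL, NULL); (TH, Irvine, NULL, NULL); (TH, Jersey, NULL, NULL); (TH, Naples, NULL, NULL); (NULL, Austin, NULL, NULL); (NULL, NULL, CR, AX); (NULL, NULL, DM, AX); (NULL, NULL, GN, BQ); (NULL, NULL, GN, UI); (NULL, NULL, NU, BQ); (NULL, NULL, OC, BQ); (NULL, NULL, SG, BQ); (NULL, NULL, SG, NULL)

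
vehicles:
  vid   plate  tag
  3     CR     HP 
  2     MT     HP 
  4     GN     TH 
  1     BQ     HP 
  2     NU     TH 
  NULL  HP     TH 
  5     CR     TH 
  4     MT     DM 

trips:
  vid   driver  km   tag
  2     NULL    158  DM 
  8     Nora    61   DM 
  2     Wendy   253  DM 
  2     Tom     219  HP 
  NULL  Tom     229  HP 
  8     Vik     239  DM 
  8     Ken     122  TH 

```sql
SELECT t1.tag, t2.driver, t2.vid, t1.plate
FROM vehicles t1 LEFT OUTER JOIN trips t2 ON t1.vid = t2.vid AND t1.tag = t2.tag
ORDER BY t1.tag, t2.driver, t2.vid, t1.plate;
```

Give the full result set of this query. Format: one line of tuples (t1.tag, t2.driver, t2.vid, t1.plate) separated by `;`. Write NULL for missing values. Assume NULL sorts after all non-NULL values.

(DM, NULL, NULL, MT); (HP, Tom, 2, MT); (HP, NULL, NULL, BQ); (HP, NULL, NULL, CR); (TH, NULL, NULL, CR); (TH, NULL, NULL, GN); (TH, NULL, NULL, HP); (TH, NULL, NULL, NU)

LEFT JOIN keeps every row from `vehicles`; unmatched rows get NULL for `trips`'s columns.
Matching on t1.vid = t2.vid AND t1.tag = t2.tag. A NULL in a compared column never satisfies the condition.
Matched pairs: 1; unmatched t1 rows kept: 7.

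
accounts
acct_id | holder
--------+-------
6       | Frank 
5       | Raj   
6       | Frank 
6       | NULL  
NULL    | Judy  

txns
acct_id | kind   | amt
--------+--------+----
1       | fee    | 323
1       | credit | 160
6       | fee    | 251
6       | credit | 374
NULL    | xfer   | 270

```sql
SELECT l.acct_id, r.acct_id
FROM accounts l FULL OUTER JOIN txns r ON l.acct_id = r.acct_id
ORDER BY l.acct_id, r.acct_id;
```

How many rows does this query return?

11

FULL OUTER JOIN keeps every row from both sides; unmatched rows get NULL for the other side's columns.
Matching on l.acct_id = r.acct_id. A NULL in a compared column never satisfies the condition.
Matched pairs: 6; unmatched l rows kept: 2; unmatched r rows kept: 3.
Total: 6 matched + 5 padded = 11 rows.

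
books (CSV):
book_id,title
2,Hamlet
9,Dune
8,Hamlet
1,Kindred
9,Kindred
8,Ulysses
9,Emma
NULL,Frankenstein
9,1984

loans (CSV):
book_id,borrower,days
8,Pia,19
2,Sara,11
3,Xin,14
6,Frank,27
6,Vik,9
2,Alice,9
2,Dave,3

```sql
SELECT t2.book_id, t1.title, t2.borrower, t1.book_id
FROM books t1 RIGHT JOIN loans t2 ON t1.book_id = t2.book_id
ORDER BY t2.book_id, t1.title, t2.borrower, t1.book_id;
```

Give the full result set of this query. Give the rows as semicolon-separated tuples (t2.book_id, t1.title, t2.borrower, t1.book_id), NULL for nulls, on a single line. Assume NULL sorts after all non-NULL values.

(2, Hamlet, Alice, 2); (2, Hamlet, Dave, 2); (2, Hamlet, Sara, 2); (3, NULL, Xin, NULL); (6, NULL, Frank, NULL); (6, NULL, Vik, NULL); (8, Hamlet, Pia, 8); (8, Ulysses, Pia, 8)

RIGHT JOIN keeps every row from `loans`; unmatched rows get NULL for `books`'s columns.
Matching on t1.book_id = t2.book_id. A NULL in a compared column never satisfies the condition.
- t1 (book_id=2) pairs with 3 row(s) of t2.
- t1 (book_id=9) has no partner in t2.
- t1 (book_id=8) pairs with 1 row(s) of t2.
- t1 (book_id=1) has no partner in t2.
- t1 (book_id=9) has no partner in t2.
- t1 (book_id=8) pairs with 1 row(s) of t2.
- t1 (book_id=9) has no partner in t2.
- t1 (book_id=NULL) has no partner in t2.
- t1 (book_id=9) has no partner in t2.
- 3 t2 row(s) had no t1 match → kept, t1 columns NULL.
After projecting and ordering:
t2.book_id | t1.title | t2.borrower | t1.book_id
2 | Hamlet | Alice | 2
2 | Hamlet | Dave | 2
2 | Hamlet | Sara | 2
3 | NULL | Xin | NULL
6 | NULL | Frank | NULL
6 | NULL | Vik | NULL
8 | Hamlet | Pia | 8
8 | Ulysses | Pia | 8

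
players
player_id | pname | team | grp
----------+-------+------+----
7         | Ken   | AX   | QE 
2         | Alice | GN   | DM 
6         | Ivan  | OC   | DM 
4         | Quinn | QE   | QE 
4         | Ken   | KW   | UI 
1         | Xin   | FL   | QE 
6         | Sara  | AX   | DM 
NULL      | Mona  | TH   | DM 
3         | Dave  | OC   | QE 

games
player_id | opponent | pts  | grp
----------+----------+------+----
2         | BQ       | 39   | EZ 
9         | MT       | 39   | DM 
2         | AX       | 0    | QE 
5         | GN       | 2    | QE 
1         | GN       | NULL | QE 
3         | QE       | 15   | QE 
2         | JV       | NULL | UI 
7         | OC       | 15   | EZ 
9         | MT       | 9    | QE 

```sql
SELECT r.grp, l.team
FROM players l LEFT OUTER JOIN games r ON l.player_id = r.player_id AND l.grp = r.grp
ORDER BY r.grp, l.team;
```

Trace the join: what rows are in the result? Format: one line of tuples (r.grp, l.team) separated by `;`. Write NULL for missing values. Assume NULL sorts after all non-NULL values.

(QE, FL); (QE, OC); (NULL, AX); (NULL, AX); (NULL, GN); (NULL, KW); (NULL, OC); (NULL, QE); (NULL, TH)

LEFT JOIN keeps every row from `players`; unmatched rows get NULL for `games`'s columns.
Matching on l.player_id = r.player_id AND l.grp = r.grp. A NULL in a compared column never satisfies the condition.
- l row (player_id=7, grp=QE): no match → kept, r columns NULL.
- l row (player_id=2, grp=DM): no match → kept, r columns NULL.
- l row (player_id=6, grp=DM): no match → kept, r columns NULL.
- l row (player_id=4, grp=QE): no match → kept, r columns NULL.
- l row (player_id=4, grp=UI): no match → kept, r columns NULL.
- l row (player_id=1, grp=QE): matches 1 r row(s) → 1 output row(s).
- l row (player_id=6, grp=DM): no match → kept, r columns NULL.
- l row (player_id=NULL, grp=DM): no match → kept, r columns NULL.
- l row (player_id=3, grp=QE): matches 1 r row(s) → 1 output row(s).
After projecting and ordering:
r.grp | l.team
QE | FL
QE | OC
NULL | AX
NULL | AX
NULL | GN
NULL | KW
NULL | OC
NULL | QE
NULL | TH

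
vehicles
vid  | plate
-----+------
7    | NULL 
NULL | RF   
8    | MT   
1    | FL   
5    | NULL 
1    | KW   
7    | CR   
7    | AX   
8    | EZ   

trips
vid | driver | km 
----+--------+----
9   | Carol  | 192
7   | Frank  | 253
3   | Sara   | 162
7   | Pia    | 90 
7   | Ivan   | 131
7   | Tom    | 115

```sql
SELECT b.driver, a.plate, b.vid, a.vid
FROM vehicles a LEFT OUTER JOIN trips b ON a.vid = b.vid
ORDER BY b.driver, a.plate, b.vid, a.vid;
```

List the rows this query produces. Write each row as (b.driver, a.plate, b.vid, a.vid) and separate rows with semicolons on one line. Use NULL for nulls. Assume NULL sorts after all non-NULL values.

LEFT JOIN keeps every row from `vehicles`; unmatched rows get NULL for `trips`'s columns.
Matching on a.vid = b.vid. A NULL in a compared column never satisfies the condition.
- vid=7: 4 matching b row(s), so 4 row(s) emitted.
- vid=NULL: no b row matches, row kept with b columns NULL.
- vid=8: no b row matches, row kept with b columns NULL.
- vid=1: no b row matches, row kept with b columns NULL.
- vid=5: no b row matches, row kept with b columns NULL.
- vid=1: no b row matches, row kept with b columns NULL.
- vid=7: 4 matching b row(s), so 4 row(s) emitted.
- vid=7: 4 matching b row(s), so 4 row(s) emitted.
- vid=8: no b row matches, row kept with b columns NULL.

(Frank, AX, 7, 7); (Frank, CR, 7, 7); (Frank, NULL, 7, 7); (Ivan, AX, 7, 7); (Ivan, CR, 7, 7); (Ivan, NULL, 7, 7); (Pia, AX, 7, 7); (Pia, CR, 7, 7); (Pia, NULL, 7, 7); (Tom, AX, 7, 7); (Tom, CR, 7, 7); (Tom, NULL, 7, 7); (NULL, EZ, NULL, 8); (NULL, FL, NULL, 1); (NULL, KW, NULL, 1); (NULL, MT, NULL, 8); (NULL, RF, NULL, NULL); (NULL, NULL, NULL, 5)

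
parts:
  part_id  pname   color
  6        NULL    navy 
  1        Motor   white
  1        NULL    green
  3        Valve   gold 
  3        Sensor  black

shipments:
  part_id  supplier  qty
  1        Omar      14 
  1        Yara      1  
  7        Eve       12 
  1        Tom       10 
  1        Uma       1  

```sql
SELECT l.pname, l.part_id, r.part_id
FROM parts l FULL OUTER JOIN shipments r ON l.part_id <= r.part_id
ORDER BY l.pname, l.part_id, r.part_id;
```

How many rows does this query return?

13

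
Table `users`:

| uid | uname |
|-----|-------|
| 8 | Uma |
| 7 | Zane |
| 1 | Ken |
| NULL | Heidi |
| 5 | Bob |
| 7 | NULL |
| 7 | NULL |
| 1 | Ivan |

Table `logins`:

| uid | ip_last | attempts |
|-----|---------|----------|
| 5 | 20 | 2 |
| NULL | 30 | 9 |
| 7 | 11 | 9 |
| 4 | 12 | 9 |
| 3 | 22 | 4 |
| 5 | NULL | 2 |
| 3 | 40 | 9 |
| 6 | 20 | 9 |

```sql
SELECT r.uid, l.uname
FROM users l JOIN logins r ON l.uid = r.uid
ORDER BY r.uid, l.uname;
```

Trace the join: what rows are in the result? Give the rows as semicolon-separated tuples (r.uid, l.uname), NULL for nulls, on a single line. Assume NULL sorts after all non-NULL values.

INNER JOIN keeps only pairs where the ON condition holds.
Matching on l.uid = r.uid. A NULL in a compared column never satisfies the condition.
Matched pairs: 5.

(5, Bob); (5, Bob); (7, Zane); (7, NULL); (7, NULL)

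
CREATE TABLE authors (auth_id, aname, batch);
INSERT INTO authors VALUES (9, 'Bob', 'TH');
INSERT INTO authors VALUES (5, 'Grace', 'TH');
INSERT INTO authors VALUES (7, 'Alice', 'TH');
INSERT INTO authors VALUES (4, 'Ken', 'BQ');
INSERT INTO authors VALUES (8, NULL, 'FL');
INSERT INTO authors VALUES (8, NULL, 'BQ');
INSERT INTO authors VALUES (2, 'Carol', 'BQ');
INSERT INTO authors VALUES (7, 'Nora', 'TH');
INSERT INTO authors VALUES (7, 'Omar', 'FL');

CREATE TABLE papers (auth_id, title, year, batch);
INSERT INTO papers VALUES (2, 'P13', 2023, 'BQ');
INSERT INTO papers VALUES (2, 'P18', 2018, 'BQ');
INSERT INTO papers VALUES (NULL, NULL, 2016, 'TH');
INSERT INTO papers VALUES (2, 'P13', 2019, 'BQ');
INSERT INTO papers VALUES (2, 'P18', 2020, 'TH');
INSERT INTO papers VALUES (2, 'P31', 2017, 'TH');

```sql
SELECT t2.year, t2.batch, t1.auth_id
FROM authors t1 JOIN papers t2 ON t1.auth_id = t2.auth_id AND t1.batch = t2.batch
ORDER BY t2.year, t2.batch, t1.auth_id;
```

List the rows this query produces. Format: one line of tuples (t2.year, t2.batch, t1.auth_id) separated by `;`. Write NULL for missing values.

(2018, BQ, 2); (2019, BQ, 2); (2023, BQ, 2)

INNER JOIN keeps only pairs where the ON condition holds.
Matching on t1.auth_id = t2.auth_id AND t1.batch = t2.batch. A NULL in a compared column never satisfies the condition.
- t1 (auth_id=9, batch=TH) has no partner → excluded.
- t1 (auth_id=5, batch=TH) has no partner → excluded.
- t1 (auth_id=7, batch=TH) has no partner → excluded.
- t1 (auth_id=4, batch=BQ) has no partner → excluded.
- t1 (auth_id=8, batch=FL) has no partner → excluded.
- t1 (auth_id=8, batch=BQ) has no partner → excluded.
- t1 (auth_id=2, batch=BQ) pairs with 3 row(s) of t2.
- t1 (auth_id=7, batch=TH) has no partner → excluded.
- t1 (auth_id=7, batch=FL) has no partner → excluded.
After projecting and ordering:
t2.year | t2.batch | t1.auth_id
2018 | BQ | 2
2019 | BQ | 2
2023 | BQ | 2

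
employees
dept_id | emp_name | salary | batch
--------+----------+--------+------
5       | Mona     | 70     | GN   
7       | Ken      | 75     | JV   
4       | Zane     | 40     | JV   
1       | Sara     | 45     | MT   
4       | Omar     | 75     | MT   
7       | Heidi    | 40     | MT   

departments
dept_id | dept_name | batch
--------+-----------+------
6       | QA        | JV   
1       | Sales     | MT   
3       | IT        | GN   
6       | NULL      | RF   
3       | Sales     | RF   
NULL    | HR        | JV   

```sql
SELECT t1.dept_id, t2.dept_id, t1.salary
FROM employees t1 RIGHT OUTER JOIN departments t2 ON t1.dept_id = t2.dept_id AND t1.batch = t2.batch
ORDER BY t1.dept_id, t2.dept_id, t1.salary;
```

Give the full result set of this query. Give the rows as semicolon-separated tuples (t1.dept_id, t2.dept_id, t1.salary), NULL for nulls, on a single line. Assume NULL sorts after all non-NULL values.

RIGHT JOIN keeps every row from `departments`; unmatched rows get NULL for `employees`'s columns.
Matching on t1.dept_id = t2.dept_id AND t1.batch = t2.batch. A NULL in a compared column never satisfies the condition.
- t1 row (dept_id=5, batch=GN): no match.
- t1 row (dept_id=7, batch=JV): no match.
- t1 row (dept_id=4, batch=JV): no match.
- t1 row (dept_id=1, batch=MT): matches 1 t2 row(s) → 1 output row(s).
- t1 row (dept_id=4, batch=MT): no match.
- t1 row (dept_id=7, batch=MT): no match.
- 5 t2 row(s) had no t1 match → kept, t1 columns NULL.
After projecting and ordering:
t1.dept_id | t2.dept_id | t1.salary
1 | 1 | 45
NULL | 3 | NULL
NULL | 3 | NULL
NULL | 6 | NULL
NULL | 6 | NULL
NULL | NULL | NULL

(1, 1, 45); (NULL, 3, NULL); (NULL, 3, NULL); (NULL, 6, NULL); (NULL, 6, NULL); (NULL, NULL, NULL)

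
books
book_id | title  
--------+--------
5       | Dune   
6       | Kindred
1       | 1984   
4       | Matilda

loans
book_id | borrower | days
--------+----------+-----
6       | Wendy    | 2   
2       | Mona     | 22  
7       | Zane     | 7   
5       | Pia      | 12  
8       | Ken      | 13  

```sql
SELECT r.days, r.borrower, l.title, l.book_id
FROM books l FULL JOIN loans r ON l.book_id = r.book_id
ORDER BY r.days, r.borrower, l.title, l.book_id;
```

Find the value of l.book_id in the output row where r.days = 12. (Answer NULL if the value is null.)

5

FULL OUTER JOIN keeps every row from both sides; unmatched rows get NULL for the other side's columns.
Matching on l.book_id = r.book_id.
- l (book_id=5) pairs with 1 row(s) of r.
- l (book_id=6) pairs with 1 row(s) of r.
- l (book_id=1) has no partner → padded with NULL.
- l (book_id=4) has no partner → padded with NULL.
- 3 r row(s) had no l match → kept, l columns NULL.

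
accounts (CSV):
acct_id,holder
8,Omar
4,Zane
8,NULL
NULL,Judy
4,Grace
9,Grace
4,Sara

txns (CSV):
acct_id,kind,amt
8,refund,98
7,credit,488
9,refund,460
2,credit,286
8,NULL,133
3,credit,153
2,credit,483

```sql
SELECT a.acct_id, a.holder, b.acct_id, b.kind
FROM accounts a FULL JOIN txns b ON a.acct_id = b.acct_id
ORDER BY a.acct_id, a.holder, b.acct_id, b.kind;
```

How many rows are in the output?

13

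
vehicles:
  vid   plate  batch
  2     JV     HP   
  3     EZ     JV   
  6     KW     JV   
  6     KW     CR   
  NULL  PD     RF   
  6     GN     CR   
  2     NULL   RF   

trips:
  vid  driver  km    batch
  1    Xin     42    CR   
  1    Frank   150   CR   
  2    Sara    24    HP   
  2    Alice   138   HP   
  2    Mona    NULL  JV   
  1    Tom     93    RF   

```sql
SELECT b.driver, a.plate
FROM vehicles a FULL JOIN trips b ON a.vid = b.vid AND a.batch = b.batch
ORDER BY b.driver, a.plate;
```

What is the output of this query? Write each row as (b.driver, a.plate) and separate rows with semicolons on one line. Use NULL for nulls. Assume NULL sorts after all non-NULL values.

FULL OUTER JOIN keeps every row from both sides; unmatched rows get NULL for the other side's columns.
Matching on a.vid = b.vid AND a.batch = b.batch. A NULL in a compared column never satisfies the condition.
- a (vid=2, batch=HP) pairs with 2 row(s) of b.
- a (vid=3, batch=JV) has no partner → padded with NULL.
- a (vid=6, batch=JV) has no partner → padded with NULL.
- a (vid=6, batch=CR) has no partner → padded with NULL.
- a (vid=NULL, batch=RF) has no partner → padded with NULL.
- a (vid=6, batch=CR) has no partner → padded with NULL.
- a (vid=2, batch=RF) has no partner → padded with NULL.
- plus 4 unmatched b row(s), each kept with NULL a columns.

(Alice, JV); (Frank, NULL); (Mona, NULL); (Sara, JV); (Tom, NULL); (Xin, NULL); (NULL, EZ); (NULL, GN); (NULL, KW); (NULL, KW); (NULL, PD); (NULL, NULL)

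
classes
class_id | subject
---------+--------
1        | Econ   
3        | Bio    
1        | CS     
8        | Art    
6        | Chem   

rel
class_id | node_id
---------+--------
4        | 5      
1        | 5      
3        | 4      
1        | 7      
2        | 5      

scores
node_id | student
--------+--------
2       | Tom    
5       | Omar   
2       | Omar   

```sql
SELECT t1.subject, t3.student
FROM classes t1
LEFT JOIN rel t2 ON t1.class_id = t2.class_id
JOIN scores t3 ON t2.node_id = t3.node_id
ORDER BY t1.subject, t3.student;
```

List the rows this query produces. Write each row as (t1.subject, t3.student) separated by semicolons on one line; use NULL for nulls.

(CS, Omar); (Econ, Omar)

Step 1 — t1 LEFT JOIN t2 on class_id → 7 row(s).
Then INNER JOIN `scores t3` on node_id: keep only rows whose t2.node_id appears in t3.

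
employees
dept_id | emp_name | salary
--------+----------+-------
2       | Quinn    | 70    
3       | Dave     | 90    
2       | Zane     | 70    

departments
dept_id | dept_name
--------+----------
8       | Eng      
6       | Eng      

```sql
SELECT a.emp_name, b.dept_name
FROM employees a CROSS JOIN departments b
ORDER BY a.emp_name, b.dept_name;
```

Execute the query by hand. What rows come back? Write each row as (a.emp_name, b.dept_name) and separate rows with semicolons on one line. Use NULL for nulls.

(Dave, Eng); (Dave, Eng); (Quinn, Eng); (Quinn, Eng); (Zane, Eng); (Zane, Eng)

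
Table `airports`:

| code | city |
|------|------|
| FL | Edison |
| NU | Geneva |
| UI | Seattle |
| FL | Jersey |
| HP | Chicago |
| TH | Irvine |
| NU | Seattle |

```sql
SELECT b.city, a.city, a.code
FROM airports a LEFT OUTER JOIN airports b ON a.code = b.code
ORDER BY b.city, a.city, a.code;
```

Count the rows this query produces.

11

LEFT JOIN keeps every row from `airports a`; unmatched rows get NULL for `airports b`'s columns.
Matching on a.code = b.code.
- a[0] code=FL → 2 match(es) in b → 2 row(s).
- a[1] code=NU → 2 match(es) in b → 2 row(s).
- a[2] code=UI → 1 match(es) in b → 1 row(s).
- a[3] code=FL → 2 match(es) in b → 2 row(s).
- a[4] code=HP → 1 match(es) in b → 1 row(s).
- a[5] code=TH → 1 match(es) in b → 1 row(s).
- a[6] code=NU → 2 match(es) in b → 2 row(s).
Total: 11 rows.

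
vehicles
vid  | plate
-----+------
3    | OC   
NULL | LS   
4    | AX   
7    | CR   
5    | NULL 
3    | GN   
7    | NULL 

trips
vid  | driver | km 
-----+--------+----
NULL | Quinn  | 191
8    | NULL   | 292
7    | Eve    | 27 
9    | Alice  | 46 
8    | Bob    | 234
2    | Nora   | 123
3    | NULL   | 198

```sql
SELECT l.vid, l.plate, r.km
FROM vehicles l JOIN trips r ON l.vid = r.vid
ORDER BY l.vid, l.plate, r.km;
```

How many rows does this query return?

4

INNER JOIN keeps only pairs where the ON condition holds.
Matching on l.vid = r.vid. A NULL in a compared column never satisfies the condition.
- vid=3: 1 matching r row(s), so 1 row(s) emitted.
- vid=NULL: no matching r row, dropped.
- vid=4: no matching r row, dropped.
- vid=7: 1 matching r row(s), so 1 row(s) emitted.
- vid=5: no matching r row, dropped.
- vid=3: 1 matching r row(s), so 1 row(s) emitted.
- vid=7: 1 matching r row(s), so 1 row(s) emitted.
Total: 4 rows.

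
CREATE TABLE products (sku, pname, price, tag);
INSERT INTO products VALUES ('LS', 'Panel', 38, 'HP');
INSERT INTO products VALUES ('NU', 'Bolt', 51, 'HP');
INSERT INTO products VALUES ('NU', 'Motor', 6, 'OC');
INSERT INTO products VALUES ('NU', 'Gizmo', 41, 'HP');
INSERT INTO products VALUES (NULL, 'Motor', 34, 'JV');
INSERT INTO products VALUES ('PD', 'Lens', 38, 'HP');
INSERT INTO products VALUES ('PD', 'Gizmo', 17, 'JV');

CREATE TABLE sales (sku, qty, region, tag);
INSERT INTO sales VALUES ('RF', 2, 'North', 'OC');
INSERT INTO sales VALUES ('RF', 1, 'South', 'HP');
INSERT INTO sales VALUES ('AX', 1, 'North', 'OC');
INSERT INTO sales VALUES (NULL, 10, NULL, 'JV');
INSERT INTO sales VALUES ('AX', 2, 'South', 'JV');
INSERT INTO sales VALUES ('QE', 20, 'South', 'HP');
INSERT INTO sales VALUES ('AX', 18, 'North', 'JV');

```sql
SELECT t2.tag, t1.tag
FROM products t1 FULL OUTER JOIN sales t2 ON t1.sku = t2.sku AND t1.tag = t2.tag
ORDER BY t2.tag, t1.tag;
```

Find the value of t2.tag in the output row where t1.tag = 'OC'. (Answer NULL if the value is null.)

FULL OUTER JOIN keeps every row from both sides; unmatched rows get NULL for the other side's columns.
Matching on t1.sku = t2.sku AND t1.tag = t2.tag. A NULL in a compared column never satisfies the condition.
Matched pairs: 0; unmatched t1 rows kept: 7; unmatched t2 rows kept: 7.

NULL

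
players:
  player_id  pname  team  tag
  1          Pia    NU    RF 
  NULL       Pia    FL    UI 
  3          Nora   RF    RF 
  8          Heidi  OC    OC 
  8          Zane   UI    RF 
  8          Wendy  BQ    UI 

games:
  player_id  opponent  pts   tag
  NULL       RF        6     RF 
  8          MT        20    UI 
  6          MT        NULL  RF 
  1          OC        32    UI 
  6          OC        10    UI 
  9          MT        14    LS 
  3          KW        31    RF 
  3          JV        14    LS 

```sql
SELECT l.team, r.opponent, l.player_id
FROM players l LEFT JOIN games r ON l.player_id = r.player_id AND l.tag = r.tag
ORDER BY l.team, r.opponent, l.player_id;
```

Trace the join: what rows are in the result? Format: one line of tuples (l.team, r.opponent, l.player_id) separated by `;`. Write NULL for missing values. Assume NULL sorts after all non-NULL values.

(BQ, MT, 8); (FL, NULL, NULL); (NU, NULL, 1); (OC, NULL, 8); (RF, KW, 3); (UI, NULL, 8)

LEFT JOIN keeps every row from `players`; unmatched rows get NULL for `games`'s columns.
Matching on l.player_id = r.player_id AND l.tag = r.tag. A NULL in a compared column never satisfies the condition.
Matched pairs: 2; unmatched l rows kept: 4.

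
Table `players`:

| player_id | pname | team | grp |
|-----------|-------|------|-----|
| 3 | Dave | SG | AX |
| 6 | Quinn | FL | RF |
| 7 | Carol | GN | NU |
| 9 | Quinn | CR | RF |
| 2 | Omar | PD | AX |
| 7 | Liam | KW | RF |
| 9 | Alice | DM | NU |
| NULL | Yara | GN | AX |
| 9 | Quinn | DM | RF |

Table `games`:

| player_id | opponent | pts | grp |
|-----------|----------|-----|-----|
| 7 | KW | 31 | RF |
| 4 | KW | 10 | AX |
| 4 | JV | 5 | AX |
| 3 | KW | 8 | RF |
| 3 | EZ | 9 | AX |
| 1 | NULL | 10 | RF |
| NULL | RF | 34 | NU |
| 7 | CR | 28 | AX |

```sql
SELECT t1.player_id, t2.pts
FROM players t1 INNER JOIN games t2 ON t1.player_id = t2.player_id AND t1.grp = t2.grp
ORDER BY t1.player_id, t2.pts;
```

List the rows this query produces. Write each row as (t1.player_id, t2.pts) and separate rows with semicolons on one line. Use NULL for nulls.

INNER JOIN keeps only pairs where the ON condition holds.
Matching on t1.player_id = t2.player_id AND t1.grp = t2.grp. A NULL in a compared column never satisfies the condition.
Matched pairs: 2.

(3, 9); (7, 31)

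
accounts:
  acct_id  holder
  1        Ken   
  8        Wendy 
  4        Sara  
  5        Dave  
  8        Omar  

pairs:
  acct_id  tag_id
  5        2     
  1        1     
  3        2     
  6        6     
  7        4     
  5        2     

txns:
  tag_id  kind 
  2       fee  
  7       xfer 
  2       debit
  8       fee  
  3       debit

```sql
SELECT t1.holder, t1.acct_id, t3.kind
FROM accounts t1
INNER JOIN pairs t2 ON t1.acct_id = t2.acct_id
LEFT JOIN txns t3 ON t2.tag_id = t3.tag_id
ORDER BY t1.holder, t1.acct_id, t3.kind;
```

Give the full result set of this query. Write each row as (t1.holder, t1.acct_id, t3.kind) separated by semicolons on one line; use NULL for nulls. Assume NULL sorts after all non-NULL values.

Step 1 — t1 INNER JOIN t2 on acct_id → 3 row(s).
Then LEFT JOIN `txns t3` on tag_id: each of those 3 rows is kept; rows whose t2.tag_id has no match in t3 get NULL for t3's columns.

(Dave, 5, debit); (Dave, 5, debit); (Dave, 5, fee); (Dave, 5, fee); (Ken, 1, NULL)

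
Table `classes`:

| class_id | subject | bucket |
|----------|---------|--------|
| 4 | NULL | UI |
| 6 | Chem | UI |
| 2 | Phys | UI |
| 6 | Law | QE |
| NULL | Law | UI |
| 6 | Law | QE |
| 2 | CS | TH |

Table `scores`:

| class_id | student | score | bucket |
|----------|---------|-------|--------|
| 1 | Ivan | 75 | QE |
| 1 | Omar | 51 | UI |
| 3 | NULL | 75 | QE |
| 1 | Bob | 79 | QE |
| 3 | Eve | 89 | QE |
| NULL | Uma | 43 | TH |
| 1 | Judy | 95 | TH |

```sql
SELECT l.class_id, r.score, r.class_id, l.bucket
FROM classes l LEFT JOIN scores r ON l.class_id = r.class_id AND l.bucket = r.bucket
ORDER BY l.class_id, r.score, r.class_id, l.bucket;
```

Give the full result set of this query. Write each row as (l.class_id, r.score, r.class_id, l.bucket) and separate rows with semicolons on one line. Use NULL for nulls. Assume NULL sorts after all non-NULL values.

LEFT JOIN keeps every row from `classes`; unmatched rows get NULL for `scores`'s columns.
Matching on l.class_id = r.class_id AND l.bucket = r.bucket. A NULL in a compared column never satisfies the condition.
- l (class_id=4, bucket=UI) has no partner → padded with NULL.
- l (class_id=6, bucket=UI) has no partner → padded with NULL.
- l (class_id=2, bucket=UI) has no partner → padded with NULL.
- l (class_id=6, bucket=QE) has no partner → padded with NULL.
- l (class_id=NULL, bucket=UI) has no partner → padded with NULL.
- l (class_id=6, bucket=QE) has no partner → padded with NULL.
- l (class_id=2, bucket=TH) has no partner → padded with NULL.
After projecting and ordering:
l.class_id | r.score | r.class_id | l.bucket
2 | NULL | NULL | TH
2 | NULL | NULL | UI
4 | NULL | NULL | UI
6 | NULL | NULL | QE
6 | NULL | NULL | QE
6 | NULL | NULL | UI
NULL | NULL | NULL | UI

(2, NULL, NULL, TH); (2, NULL, NULL, UI); (4, NULL, NULL, UI); (6, NULL, NULL, QE); (6, NULL, NULL, QE); (6, NULL, NULL, UI); (NULL, NULL, NULL, UI)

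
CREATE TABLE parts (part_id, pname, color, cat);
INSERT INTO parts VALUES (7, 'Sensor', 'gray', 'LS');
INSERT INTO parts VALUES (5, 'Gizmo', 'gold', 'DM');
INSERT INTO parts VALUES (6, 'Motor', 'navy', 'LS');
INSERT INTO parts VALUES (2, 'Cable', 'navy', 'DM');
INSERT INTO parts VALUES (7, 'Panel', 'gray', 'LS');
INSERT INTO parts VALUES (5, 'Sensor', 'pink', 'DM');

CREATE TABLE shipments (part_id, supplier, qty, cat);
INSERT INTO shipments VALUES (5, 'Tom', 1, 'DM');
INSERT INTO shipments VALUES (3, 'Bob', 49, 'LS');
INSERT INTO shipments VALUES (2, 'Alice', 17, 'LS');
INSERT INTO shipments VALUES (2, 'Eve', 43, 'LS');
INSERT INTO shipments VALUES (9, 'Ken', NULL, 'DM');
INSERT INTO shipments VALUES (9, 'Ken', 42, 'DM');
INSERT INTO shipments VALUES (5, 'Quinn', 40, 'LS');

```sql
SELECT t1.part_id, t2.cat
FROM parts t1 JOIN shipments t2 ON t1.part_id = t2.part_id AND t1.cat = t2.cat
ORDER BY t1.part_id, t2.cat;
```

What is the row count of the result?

2

INNER JOIN keeps only pairs where the ON condition holds.
Matching on t1.part_id = t2.part_id AND t1.cat = t2.cat.
- part_id=7, cat=LS: no matching t2 row, dropped.
- part_id=5, cat=DM: 1 matching t2 row(s), so 1 row(s) emitted.
- part_id=6, cat=LS: no matching t2 row, dropped.
- part_id=2, cat=DM: no matching t2 row, dropped.
- part_id=7, cat=LS: no matching t2 row, dropped.
- part_id=5, cat=DM: 1 matching t2 row(s), so 1 row(s) emitted.
Total: 2 rows.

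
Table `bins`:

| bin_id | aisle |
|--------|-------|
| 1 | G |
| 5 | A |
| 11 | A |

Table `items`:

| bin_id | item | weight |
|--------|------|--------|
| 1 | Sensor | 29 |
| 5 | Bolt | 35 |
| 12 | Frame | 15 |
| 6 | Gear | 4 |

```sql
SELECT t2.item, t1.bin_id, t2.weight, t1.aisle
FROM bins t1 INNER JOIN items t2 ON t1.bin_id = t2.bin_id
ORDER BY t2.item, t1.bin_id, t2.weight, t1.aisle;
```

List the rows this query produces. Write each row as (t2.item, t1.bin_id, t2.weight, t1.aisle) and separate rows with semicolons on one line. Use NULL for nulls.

(Bolt, 5, 35, A); (Sensor, 1, 29, G)

INNER JOIN keeps only pairs where the ON condition holds.
Matching on t1.bin_id = t2.bin_id.
- bin_id=1: 1 matching t2 row(s), so 1 row(s) emitted.
- bin_id=5: 1 matching t2 row(s), so 1 row(s) emitted.
- bin_id=11: no matching t2 row, dropped.
After projecting and ordering:
t2.item | t1.bin_id | t2.weight | t1.aisle
Bolt | 5 | 35 | A
Sensor | 1 | 29 | G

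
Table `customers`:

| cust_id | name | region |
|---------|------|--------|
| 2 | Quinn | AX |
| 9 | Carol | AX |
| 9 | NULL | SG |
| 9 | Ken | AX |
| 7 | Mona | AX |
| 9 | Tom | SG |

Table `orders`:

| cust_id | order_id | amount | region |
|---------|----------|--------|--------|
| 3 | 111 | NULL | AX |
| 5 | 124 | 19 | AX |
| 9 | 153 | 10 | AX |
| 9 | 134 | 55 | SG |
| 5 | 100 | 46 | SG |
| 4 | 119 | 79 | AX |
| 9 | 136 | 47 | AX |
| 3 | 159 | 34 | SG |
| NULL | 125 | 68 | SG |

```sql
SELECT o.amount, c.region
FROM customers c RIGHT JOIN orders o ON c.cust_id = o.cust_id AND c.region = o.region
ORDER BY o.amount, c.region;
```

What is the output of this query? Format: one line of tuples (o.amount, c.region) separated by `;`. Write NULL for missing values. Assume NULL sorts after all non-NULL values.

(10, AX); (10, AX); (19, NULL); (34, NULL); (46, NULL); (47, AX); (47, AX); (55, SG); (55, SG); (68, NULL); (79, NULL); (NULL, NULL)

RIGHT JOIN keeps every row from `orders`; unmatched rows get NULL for `customers`'s columns.
Matching on c.cust_id = o.cust_id AND c.region = o.region. A NULL in a compared column never satisfies the condition.
Matched pairs: 6; unmatched o rows kept: 6.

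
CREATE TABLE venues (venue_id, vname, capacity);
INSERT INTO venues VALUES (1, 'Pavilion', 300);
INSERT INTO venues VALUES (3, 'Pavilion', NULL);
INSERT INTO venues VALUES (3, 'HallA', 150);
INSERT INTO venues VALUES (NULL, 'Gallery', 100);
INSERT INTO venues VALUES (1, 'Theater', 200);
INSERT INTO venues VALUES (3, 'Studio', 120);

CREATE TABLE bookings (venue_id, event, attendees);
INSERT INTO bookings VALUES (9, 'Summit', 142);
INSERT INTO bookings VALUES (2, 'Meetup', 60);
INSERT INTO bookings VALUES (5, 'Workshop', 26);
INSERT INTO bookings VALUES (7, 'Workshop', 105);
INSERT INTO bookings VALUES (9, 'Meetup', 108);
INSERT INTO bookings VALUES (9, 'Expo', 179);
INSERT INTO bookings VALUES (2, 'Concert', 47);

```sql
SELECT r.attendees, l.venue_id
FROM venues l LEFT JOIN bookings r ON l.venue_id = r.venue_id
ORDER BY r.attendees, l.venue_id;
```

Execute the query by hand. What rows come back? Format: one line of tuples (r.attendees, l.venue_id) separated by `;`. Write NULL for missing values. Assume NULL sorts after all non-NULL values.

LEFT JOIN keeps every row from `venues`; unmatched rows get NULL for `bookings`'s columns.
Matching on l.venue_id = r.venue_id. A NULL in a compared column never satisfies the condition.
Matched pairs: 0; unmatched l rows kept: 6.

(NULL, 1); (NULL, 1); (NULL, 3); (NULL, 3); (NULL, 3); (NULL, NULL)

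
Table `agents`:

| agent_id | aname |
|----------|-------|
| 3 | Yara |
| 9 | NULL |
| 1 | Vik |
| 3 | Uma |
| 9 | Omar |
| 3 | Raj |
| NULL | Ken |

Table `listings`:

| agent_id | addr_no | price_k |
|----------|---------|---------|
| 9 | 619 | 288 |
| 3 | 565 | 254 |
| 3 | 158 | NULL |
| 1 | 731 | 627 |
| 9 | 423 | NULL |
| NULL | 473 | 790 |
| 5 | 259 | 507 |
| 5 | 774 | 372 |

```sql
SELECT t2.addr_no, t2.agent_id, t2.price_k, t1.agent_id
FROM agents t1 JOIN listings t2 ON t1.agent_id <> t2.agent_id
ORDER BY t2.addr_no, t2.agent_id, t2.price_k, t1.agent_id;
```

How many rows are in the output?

31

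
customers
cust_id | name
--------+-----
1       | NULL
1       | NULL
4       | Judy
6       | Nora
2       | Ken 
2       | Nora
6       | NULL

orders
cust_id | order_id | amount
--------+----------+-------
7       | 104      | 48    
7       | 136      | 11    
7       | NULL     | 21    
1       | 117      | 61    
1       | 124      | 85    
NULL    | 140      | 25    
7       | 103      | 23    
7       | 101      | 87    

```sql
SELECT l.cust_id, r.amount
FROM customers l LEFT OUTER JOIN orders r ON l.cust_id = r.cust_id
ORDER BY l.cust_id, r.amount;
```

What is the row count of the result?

LEFT JOIN keeps every row from `customers`; unmatched rows get NULL for `orders`'s columns.
Matching on l.cust_id = r.cust_id. A NULL in a compared column never satisfies the condition.
Matched pairs: 4; unmatched l rows kept: 5.
Total: 4 matched + 5 padded = 9 rows.

9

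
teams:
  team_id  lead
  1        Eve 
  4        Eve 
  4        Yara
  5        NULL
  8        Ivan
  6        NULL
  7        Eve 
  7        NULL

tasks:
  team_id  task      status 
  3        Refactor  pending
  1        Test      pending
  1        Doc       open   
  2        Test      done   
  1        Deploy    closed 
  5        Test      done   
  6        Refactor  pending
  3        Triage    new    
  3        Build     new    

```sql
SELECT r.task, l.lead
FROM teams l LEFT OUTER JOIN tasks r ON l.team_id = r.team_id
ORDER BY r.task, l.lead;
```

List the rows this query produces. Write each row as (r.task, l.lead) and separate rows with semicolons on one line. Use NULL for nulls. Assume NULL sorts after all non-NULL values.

LEFT JOIN keeps every row from `teams`; unmatched rows get NULL for `tasks`'s columns.
Matching on l.team_id = r.team_id.
- l (team_id=1) pairs with 3 row(s) of r.
- l (team_id=4) has no partner → padded with NULL.
- l (team_id=4) has no partner → padded with NULL.
- l (team_id=5) pairs with 1 row(s) of r.
- l (team_id=8) has no partner → padded with NULL.
- l (team_id=6) pairs with 1 row(s) of r.
- l (team_id=7) has no partner → padded with NULL.
- l (team_id=7) has no partner → padded with NULL.
After projecting and ordering:
r.task | l.lead
Deploy | Eve
Doc | Eve
Refactor | NULL
Test | Eve
Test | NULL
NULL | Eve
NULL | Eve
NULL | Ivan
NULL | Yara
NULL | NULL

(Deploy, Eve); (Doc, Eve); (Refactor, NULL); (Test, Eve); (Test, NULL); (NULL, Eve); (NULL, Eve); (NULL, Ivan); (NULL, Yara); (NULL, NULL)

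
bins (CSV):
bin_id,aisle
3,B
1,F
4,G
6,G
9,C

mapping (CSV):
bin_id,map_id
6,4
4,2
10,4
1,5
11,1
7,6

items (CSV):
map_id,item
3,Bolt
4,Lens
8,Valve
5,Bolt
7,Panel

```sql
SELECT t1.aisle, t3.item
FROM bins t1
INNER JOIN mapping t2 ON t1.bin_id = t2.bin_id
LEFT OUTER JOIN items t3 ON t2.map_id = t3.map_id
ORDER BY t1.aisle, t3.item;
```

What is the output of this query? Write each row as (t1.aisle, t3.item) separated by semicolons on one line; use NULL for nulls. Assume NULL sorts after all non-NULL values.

Step 1 — t1 INNER JOIN t2 on bin_id → 3 row(s).
Then LEFT JOIN `items t3` on map_id: each of those 3 rows is kept; rows whose t2.map_id has no match in t3 get NULL for t3's columns.

(F, Bolt); (G, Lens); (G, NULL)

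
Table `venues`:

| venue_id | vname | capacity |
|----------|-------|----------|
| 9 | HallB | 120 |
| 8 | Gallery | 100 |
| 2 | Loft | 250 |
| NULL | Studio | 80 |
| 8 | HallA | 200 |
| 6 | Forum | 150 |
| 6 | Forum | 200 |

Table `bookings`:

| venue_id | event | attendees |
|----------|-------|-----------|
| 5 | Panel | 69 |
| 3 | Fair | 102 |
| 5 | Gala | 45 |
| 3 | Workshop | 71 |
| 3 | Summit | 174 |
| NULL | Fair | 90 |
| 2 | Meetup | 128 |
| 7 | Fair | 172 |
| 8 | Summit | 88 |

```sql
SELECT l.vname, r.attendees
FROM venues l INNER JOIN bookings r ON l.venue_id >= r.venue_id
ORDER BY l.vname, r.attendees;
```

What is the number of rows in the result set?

37

INNER JOIN keeps only pairs where the ON condition holds.
Matching on l.venue_id >= r.venue_id. A NULL in a compared column never satisfies the condition.
- l[0] venue_id=9 → 8 match(es) in r → 8 row(s).
- l[1] venue_id=8 → 8 match(es) in r → 8 row(s).
- l[2] venue_id=2 → 1 match(es) in r → 1 row(s).
- l[3] venue_id=NULL → no match; dropped.
- l[4] venue_id=8 → 8 match(es) in r → 8 row(s).
- l[5] venue_id=6 → 6 match(es) in r → 6 row(s).
- l[6] venue_id=6 → 6 match(es) in r → 6 row(s).
Total: 37 rows.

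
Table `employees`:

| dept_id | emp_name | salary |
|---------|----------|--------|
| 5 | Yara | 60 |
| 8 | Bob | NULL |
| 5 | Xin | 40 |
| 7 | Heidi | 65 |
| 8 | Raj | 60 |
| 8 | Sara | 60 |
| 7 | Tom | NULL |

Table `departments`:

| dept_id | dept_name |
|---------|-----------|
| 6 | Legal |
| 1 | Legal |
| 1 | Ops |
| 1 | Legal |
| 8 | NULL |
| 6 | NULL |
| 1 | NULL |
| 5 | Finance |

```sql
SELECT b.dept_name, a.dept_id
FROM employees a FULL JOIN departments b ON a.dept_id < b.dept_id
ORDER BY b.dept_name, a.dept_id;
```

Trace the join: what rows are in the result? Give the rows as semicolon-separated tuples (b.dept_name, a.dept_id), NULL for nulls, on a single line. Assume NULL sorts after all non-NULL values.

FULL OUTER JOIN keeps every row from both sides; unmatched rows get NULL for the other side's columns.
Matching on a.dept_id < b.dept_id.
Matched pairs: 8; unmatched a rows kept: 3; unmatched b rows kept: 5.

(Finance, NULL); (Legal, 5); (Legal, 5); (Legal, NULL); (Legal, NULL); (Ops, NULL); (NULL, 5); (NULL, 5); (NULL, 5); (NULL, 5); (NULL, 7); (NULL, 7); (NULL, 8); (NULL, 8); (NULL, 8); (NULL, NULL)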